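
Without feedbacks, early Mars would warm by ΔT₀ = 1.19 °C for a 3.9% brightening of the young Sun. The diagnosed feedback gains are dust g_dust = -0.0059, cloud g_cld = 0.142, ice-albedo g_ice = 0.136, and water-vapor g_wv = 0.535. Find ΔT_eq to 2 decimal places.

Total gain g = -0.0059 + 0.142 + 0.136 + 0.535 = 0.8071.
Amplification A = 1/(1 − 0.8071) = 5.184.
ΔT = 1.19 × 5.184 = 6.17 °C.

6.17 °C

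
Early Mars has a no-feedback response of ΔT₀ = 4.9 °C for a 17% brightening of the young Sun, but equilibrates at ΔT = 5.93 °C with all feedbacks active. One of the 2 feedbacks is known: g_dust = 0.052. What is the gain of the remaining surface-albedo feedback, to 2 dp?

0.12

Amplification A = ΔT/ΔT₀ = 5.93/4.9 = 1.21.
Total gain g = 1 − 1/A = 1 − 1/1.21 = 0.1736.
The known gain is 0.052.
g_alb = 0.1736 − 0.052 = 0.12.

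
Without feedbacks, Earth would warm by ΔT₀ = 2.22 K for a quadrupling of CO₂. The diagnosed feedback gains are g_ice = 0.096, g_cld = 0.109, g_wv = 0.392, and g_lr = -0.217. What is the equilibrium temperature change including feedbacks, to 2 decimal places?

Total gain g = 0.096 + 0.109 + 0.392 − 0.217 = 0.38.
Amplification A = 1/(1 − 0.38) = 1.613.
ΔT = 2.22 × 1.613 = 3.58 K.

3.58 K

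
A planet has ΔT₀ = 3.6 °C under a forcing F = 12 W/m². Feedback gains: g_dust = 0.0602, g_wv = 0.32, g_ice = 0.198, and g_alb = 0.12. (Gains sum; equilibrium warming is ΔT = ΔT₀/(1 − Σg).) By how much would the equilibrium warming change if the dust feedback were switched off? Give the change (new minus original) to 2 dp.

-1.98 °C

Original: g = 0.6982, ΔT = 3.6/(1−0.6982) = 11.9284 °C.
Without dust: g' = 0.638, ΔT' = 3.6/(1−0.638) = 9.9448 °C.
Change = 9.9448 − 11.9284 = -1.98 °C.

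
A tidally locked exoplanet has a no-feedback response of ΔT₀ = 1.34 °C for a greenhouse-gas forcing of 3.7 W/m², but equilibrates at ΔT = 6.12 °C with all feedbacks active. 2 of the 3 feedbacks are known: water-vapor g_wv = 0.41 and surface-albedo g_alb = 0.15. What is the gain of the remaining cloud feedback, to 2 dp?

Amplification A = ΔT/ΔT₀ = 6.12/1.34 = 4.567.
Total gain g = 1 − 1/A = 1 − 1/4.567 = 0.781.
Known gains sum to 0.41 + 0.15 = 0.56.
g_cld = 0.781 − 0.56 = 0.22.

0.22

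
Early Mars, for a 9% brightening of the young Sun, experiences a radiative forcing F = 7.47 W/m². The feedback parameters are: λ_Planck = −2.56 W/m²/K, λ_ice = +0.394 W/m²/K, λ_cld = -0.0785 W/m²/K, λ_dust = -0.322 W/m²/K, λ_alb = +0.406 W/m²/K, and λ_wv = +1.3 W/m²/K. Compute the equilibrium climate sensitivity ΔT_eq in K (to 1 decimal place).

Net feedback parameter λ = (−2.56) + (+0.394) + (-0.0785) + (-0.322) + (+0.406) + (+1.3) = -0.8605 W/m²/K.
ΔT = −F/λ = −7.47/(-0.8605) = 8.7 K.

8.7 K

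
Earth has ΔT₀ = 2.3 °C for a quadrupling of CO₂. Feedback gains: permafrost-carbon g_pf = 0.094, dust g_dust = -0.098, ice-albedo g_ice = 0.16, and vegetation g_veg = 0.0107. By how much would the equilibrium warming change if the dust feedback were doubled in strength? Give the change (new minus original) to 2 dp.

-0.29 °C

Original: g = 0.1667, ΔT = 2.3/(1−0.1667) = 2.7601 °C.
With doubled dust: g' = 0.0687, ΔT' = 2.3/(1−0.0687) = 2.4697 °C.
Change = 2.4697 − 2.7601 = -0.29 °C.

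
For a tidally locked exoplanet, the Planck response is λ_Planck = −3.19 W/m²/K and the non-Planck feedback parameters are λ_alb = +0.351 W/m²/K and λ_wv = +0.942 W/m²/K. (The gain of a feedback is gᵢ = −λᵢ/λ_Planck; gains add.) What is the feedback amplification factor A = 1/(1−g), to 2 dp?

1.68

Convert to gains: g_alb = 0.351/3.19 = 0.11; g_wv = 0.942/3.19 = 0.2953.
Total gain g = 0.4053.
A = 1/(1 − 0.4053) = 1.68.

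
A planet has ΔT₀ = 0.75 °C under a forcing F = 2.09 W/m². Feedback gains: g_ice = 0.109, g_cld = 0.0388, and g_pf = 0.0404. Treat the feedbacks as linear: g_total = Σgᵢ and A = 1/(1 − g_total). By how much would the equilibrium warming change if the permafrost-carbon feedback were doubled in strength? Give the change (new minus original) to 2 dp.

0.05 °C

Original: g = 0.1882, ΔT = 0.75/(1−0.1882) = 0.9239 °C.
With doubled permafrost-carbon: g' = 0.2286, ΔT' = 0.75/(1−0.2286) = 0.9723 °C.
Change = 0.9723 − 0.9239 = 0.05 °C.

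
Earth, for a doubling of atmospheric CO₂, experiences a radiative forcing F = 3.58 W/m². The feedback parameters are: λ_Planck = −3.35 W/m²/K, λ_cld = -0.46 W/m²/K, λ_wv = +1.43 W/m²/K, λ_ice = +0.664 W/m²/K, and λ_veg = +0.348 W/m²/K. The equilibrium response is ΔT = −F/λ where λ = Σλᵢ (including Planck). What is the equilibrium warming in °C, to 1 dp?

Net feedback parameter λ = (−3.35) + (-0.46) + (+1.43) + (+0.664) + (+0.348) = -1.368 W/m²/K.
ΔT = −F/λ = −3.58/(-1.368) = 2.6 °C.

2.6 °C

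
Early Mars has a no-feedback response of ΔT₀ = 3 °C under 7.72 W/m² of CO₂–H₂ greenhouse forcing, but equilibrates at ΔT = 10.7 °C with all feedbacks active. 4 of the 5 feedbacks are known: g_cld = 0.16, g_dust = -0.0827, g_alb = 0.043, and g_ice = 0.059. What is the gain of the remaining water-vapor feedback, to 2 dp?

0.54

Amplification A = ΔT/ΔT₀ = 10.7/3 = 3.567.
Total gain g = 1 − 1/A = 1 − 1/3.567 = 0.7197.
Known gains sum to 0.16 − 0.0827 + 0.043 + 0.059 = 0.1793.
g_wv = 0.7197 − 0.1793 = 0.54.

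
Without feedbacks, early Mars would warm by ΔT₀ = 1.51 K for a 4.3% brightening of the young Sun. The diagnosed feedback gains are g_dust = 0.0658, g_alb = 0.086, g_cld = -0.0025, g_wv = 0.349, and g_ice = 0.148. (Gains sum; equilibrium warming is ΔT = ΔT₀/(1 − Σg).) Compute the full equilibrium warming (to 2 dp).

4.27 K

Total gain g = 0.0658 + 0.086 − 0.0025 + 0.349 + 0.148 = 0.6463.
Amplification A = 1/(1 − 0.6463) = 2.827.
ΔT = 1.51 × 2.827 = 4.27 K.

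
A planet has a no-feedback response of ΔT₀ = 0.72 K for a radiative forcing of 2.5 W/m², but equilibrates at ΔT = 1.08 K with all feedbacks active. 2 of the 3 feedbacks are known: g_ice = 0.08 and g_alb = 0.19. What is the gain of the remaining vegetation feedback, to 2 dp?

Amplification A = ΔT/ΔT₀ = 1.08/0.72 = 1.5.
Total gain g = 1 − 1/A = 1 − 1/1.5 = 0.3333.
Known gains sum to 0.08 + 0.19 = 0.27.
g_veg = 0.3333 − 0.27 = 0.06.

0.06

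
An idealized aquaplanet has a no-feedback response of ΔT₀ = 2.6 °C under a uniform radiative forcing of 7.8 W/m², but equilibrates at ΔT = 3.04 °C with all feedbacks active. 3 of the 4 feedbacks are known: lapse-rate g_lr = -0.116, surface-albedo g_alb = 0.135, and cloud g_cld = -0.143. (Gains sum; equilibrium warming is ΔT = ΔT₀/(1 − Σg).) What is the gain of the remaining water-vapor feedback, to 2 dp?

Amplification A = ΔT/ΔT₀ = 3.04/2.6 = 1.169.
Total gain g = 1 − 1/A = 1 − 1/1.169 = 0.1446.
Known gains sum to -0.116 + 0.135 − 0.143 = -0.124.
g_wv = 0.1446 + 0.124 = 0.27.

0.27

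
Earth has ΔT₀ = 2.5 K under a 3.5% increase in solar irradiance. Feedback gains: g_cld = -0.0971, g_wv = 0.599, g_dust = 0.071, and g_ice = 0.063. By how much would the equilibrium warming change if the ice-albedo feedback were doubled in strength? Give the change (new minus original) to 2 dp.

1.44 K

Original: g = 0.6359, ΔT = 2.5/(1−0.6359) = 6.8662 K.
With doubled ice-albedo: g' = 0.6989, ΔT' = 2.5/(1−0.6989) = 8.3029 K.
Change = 8.3029 − 6.8662 = 1.44 K.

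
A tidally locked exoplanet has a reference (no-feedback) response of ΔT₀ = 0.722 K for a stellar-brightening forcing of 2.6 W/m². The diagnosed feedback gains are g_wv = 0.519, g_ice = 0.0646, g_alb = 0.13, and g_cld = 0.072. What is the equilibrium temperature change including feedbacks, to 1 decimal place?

3.4 K

Total gain g = 0.519 + 0.0646 + 0.13 + 0.072 = 0.7856.
Amplification A = 1/(1 − 0.7856) = 4.664.
ΔT = 0.722 × 4.664 = 3.4 K.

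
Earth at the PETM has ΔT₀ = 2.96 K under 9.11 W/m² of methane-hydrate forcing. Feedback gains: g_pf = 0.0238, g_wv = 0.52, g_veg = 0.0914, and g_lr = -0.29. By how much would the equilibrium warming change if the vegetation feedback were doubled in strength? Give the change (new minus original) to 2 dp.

Original: g = 0.3452, ΔT = 2.96/(1−0.3452) = 4.5205 K.
With doubled vegetation: g' = 0.4366, ΔT' = 2.96/(1−0.4366) = 5.2538 K.
Change = 5.2538 − 4.5205 = 0.73 K.

0.73 K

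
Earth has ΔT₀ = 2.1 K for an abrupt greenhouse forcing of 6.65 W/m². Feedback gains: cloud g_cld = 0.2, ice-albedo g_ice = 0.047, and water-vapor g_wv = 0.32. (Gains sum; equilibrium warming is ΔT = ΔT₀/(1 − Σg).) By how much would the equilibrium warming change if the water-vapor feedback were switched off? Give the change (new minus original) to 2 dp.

-2.06 K

Original: g = 0.567, ΔT = 2.1/(1−0.567) = 4.8499 K.
Without water-vapor: g' = 0.247, ΔT' = 2.1/(1−0.247) = 2.7888 K.
Change = 2.7888 − 4.8499 = -2.06 K.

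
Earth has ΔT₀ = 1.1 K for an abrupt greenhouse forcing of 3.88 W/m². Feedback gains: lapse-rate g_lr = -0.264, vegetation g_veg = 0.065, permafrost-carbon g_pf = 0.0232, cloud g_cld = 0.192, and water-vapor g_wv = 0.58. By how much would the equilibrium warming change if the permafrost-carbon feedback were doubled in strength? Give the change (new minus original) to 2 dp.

0.17 K

Original: g = 0.5962, ΔT = 1.1/(1−0.5962) = 2.7241 K.
With doubled permafrost-carbon: g' = 0.6194, ΔT' = 1.1/(1−0.6194) = 2.8902 K.
Change = 2.8902 − 2.7241 = 0.17 K.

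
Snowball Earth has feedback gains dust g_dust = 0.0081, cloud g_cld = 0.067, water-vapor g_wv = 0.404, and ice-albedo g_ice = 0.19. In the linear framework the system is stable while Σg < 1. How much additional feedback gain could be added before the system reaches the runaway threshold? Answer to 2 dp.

0.33

Current total gain = 0.0081 + 0.067 + 0.404 + 0.19 = 0.6691.
Margin to runaway = 1 − 0.6691 = 0.33.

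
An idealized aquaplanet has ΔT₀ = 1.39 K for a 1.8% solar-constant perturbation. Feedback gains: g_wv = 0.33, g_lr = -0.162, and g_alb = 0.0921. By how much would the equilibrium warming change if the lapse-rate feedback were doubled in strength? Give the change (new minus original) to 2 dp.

-0.34 K

Original: g = 0.2601, ΔT = 1.39/(1−0.2601) = 1.8786 K.
With doubled lapse-rate: g' = 0.0981, ΔT' = 1.39/(1−0.0981) = 1.5412 K.
Change = 1.5412 − 1.8786 = -0.34 K.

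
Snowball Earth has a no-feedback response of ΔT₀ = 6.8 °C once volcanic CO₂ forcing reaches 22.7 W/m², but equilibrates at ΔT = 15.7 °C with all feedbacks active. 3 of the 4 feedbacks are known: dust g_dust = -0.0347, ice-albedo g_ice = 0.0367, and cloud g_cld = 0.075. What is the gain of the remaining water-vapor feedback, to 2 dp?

Amplification A = ΔT/ΔT₀ = 15.7/6.8 = 2.309.
Total gain g = 1 − 1/A = 1 − 1/2.309 = 0.5669.
Known gains sum to -0.0347 + 0.0367 + 0.075 = 0.077.
g_wv = 0.5669 − 0.077 = 0.49.

0.49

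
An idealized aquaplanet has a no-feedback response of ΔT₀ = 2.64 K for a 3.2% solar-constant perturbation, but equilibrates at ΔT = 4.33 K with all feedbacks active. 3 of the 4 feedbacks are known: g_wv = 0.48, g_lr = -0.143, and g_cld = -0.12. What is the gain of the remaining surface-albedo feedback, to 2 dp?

0.17

Amplification A = ΔT/ΔT₀ = 4.33/2.64 = 1.64.
Total gain g = 1 − 1/A = 1 − 1/1.64 = 0.3902.
Known gains sum to 0.48 − 0.143 − 0.12 = 0.217.
g_alb = 0.3902 − 0.217 = 0.17.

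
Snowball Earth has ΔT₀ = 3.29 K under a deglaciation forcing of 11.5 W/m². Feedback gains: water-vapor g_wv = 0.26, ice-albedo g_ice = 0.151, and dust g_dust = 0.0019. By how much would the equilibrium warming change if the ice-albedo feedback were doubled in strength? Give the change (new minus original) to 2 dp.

1.94 K

Original: g = 0.4129, ΔT = 3.29/(1−0.4129) = 5.6038 K.
With doubled ice-albedo: g' = 0.5639, ΔT' = 3.29/(1−0.5639) = 7.5441 K.
Change = 7.5441 − 5.6038 = 1.94 K.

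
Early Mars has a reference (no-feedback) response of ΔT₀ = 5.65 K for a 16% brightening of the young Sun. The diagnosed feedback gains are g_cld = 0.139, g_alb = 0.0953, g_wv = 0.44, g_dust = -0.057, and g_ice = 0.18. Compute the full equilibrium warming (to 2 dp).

27.87 K

Total gain g = 0.139 + 0.0953 + 0.44 − 0.057 + 0.18 = 0.7973.
Amplification A = 1/(1 − 0.7973) = 4.933.
ΔT = 5.65 × 4.933 = 27.87 K.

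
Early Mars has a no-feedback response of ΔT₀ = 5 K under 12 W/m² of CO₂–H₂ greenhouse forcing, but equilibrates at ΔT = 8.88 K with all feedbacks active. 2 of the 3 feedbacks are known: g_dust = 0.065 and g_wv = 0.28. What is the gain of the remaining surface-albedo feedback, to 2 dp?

0.09

Amplification A = ΔT/ΔT₀ = 8.88/5 = 1.776.
Total gain g = 1 − 1/A = 1 − 1/1.776 = 0.4369.
Known gains sum to 0.065 + 0.28 = 0.345.
g_alb = 0.4369 − 0.345 = 0.09.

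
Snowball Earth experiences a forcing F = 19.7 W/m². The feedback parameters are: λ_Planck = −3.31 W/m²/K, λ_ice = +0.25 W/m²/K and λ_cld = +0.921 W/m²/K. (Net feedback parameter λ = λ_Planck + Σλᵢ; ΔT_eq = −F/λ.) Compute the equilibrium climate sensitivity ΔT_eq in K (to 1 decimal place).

9.2 K

Net feedback parameter λ = (−3.31) + (+0.25) + (+0.921) = -2.139 W/m²/K.
ΔT = −F/λ = −19.7/(-2.139) = 9.2 K.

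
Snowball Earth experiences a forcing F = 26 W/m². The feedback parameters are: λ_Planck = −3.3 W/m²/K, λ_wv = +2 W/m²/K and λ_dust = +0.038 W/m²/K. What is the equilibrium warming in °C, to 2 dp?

Net feedback parameter λ = (−3.3) + (+2) + (+0.038) = -1.262 W/m²/K.
ΔT = −F/λ = −26/(-1.262) = 20.60 °C.

20.60 °C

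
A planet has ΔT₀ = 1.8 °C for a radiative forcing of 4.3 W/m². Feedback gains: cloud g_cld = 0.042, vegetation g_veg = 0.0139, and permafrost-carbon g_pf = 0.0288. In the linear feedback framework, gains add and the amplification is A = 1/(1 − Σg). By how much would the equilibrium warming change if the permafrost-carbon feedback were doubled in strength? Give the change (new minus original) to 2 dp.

0.06 °C

Original: g = 0.0847, ΔT = 1.8/(1−0.0847) = 1.9666 °C.
With doubled permafrost-carbon: g' = 0.1135, ΔT' = 1.8/(1−0.1135) = 2.0305 °C.
Change = 2.0305 − 1.9666 = 0.06 °C.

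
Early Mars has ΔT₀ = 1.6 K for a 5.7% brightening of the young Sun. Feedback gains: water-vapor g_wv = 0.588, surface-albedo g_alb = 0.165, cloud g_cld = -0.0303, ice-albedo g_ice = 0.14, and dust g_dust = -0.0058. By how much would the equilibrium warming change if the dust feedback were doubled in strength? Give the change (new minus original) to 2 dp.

-0.44 K

Original: g = 0.8569, ΔT = 1.6/(1−0.8569) = 11.1810 K.
With doubled dust: g' = 0.8511, ΔT' = 1.6/(1−0.8511) = 10.7455 K.
Change = 10.7455 − 11.1810 = -0.44 K.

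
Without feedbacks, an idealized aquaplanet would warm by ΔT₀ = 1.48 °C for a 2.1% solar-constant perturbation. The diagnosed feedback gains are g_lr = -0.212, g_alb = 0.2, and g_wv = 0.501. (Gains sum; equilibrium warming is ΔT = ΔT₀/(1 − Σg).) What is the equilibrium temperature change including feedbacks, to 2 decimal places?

2.90 °C

Total gain g = -0.212 + 0.2 + 0.501 = 0.489.
Amplification A = 1/(1 − 0.489) = 1.957.
ΔT = 1.48 × 1.957 = 2.90 °C.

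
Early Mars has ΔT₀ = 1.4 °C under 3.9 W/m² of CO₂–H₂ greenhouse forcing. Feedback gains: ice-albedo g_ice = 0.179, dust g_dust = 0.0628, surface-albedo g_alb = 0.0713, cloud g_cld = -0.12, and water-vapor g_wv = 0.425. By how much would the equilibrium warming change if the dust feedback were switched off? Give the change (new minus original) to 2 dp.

Original: g = 0.6181, ΔT = 1.4/(1−0.6181) = 3.6659 °C.
Without dust: g' = 0.5553, ΔT' = 1.4/(1−0.5553) = 3.1482 °C.
Change = 3.1482 − 3.6659 = -0.52 °C.

-0.52 °C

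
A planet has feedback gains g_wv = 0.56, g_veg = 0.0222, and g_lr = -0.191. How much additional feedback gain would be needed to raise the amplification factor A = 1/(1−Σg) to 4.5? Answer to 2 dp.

Current total gain = 0.3912.
Target gain for A = 4.5: g* = 1 − 1/4.5 = 0.7778.
Additional gain needed = 0.7778 − 0.3912 = 0.39.

0.39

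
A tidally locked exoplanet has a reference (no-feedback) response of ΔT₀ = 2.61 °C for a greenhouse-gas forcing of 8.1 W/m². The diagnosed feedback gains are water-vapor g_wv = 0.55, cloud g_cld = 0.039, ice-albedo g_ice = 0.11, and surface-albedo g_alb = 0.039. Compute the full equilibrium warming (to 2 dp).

9.96 °C

Total gain g = 0.55 + 0.039 + 0.11 + 0.039 = 0.738.
Amplification A = 1/(1 − 0.738) = 3.817.
ΔT = 2.61 × 3.817 = 9.96 °C.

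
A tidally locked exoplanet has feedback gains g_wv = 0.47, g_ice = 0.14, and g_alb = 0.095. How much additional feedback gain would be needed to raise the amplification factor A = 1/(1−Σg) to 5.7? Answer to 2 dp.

Current total gain = 0.705.
Target gain for A = 5.7: g* = 1 − 1/5.7 = 0.8246.
Additional gain needed = 0.8246 − 0.705 = 0.12.

0.12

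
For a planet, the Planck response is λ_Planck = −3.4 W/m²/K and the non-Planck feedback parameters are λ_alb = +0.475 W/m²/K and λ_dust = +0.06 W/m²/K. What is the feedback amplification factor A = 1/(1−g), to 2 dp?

Convert to gains: g_alb = 0.475/3.4 = 0.1397; g_dust = 0.06/3.4 = 0.01765.
Total gain g = 0.15735.
A = 1/(1 − 0.15735) = 1.19.

1.19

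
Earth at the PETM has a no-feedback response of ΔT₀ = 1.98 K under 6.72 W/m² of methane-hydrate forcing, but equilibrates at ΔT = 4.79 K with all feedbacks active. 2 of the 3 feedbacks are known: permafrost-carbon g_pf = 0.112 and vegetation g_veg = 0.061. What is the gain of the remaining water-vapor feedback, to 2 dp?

Amplification A = ΔT/ΔT₀ = 4.79/1.98 = 2.419.
Total gain g = 1 − 1/A = 1 − 1/2.419 = 0.5866.
Known gains sum to 0.112 + 0.061 = 0.173.
g_wv = 0.5866 − 0.173 = 0.41.

0.41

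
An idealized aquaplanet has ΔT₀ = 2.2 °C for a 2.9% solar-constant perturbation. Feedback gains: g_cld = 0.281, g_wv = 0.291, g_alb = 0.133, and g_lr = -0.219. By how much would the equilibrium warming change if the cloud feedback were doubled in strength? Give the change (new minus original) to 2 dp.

5.16 °C

Original: g = 0.486, ΔT = 2.2/(1−0.486) = 4.2802 °C.
With doubled cloud: g' = 0.767, ΔT' = 2.2/(1−0.767) = 9.4421 °C.
Change = 9.4421 − 4.2802 = 5.16 °C.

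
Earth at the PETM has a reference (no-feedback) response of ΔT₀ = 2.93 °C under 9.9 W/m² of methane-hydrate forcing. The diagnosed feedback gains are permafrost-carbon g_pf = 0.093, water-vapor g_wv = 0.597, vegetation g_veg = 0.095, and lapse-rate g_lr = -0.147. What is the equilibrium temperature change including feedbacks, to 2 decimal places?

Total gain g = 0.093 + 0.597 + 0.095 − 0.147 = 0.638.
Amplification A = 1/(1 − 0.638) = 2.762.
ΔT = 2.93 × 2.762 = 8.09 °C.

8.09 °C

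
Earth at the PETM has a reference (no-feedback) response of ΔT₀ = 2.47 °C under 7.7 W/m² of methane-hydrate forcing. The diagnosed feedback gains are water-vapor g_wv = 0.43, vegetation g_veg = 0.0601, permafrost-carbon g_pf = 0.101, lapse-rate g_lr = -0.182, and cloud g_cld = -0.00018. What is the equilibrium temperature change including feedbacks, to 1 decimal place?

4.2 °C

Total gain g = 0.43 + 0.0601 + 0.101 − 0.182 − 0.00018 = 0.40892.
Amplification A = 1/(1 − 0.40892) = 1.692.
ΔT = 2.47 × 1.692 = 4.2 °C.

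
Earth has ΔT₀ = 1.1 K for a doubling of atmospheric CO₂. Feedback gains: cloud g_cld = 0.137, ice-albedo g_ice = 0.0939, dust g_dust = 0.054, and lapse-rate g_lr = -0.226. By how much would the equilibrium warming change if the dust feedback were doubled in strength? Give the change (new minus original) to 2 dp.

0.07 K

Original: g = 0.0589, ΔT = 1.1/(1−0.0589) = 1.1688 K.
With doubled dust: g' = 0.1129, ΔT' = 1.1/(1−0.1129) = 1.2400 K.
Change = 1.2400 − 1.1688 = 0.07 K.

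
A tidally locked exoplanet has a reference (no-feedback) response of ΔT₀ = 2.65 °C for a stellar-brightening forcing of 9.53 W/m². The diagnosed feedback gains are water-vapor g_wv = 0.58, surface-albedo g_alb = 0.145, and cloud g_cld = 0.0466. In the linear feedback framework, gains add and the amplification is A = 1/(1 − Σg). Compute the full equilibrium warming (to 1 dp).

Total gain g = 0.58 + 0.145 + 0.0466 = 0.7716.
Amplification A = 1/(1 − 0.7716) = 4.378.
ΔT = 2.65 × 4.378 = 11.6 °C.

11.6 °C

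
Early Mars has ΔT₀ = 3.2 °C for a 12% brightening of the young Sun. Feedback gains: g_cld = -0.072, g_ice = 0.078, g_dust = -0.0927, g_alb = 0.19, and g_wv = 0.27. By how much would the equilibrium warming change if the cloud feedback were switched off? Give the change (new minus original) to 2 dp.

0.66 °C

Original: g = 0.3733, ΔT = 3.2/(1−0.3733) = 5.1061 °C.
Without cloud: g' = 0.4453, ΔT' = 3.2/(1−0.4453) = 5.7689 °C.
Change = 5.7689 − 5.1061 = 0.66 °C.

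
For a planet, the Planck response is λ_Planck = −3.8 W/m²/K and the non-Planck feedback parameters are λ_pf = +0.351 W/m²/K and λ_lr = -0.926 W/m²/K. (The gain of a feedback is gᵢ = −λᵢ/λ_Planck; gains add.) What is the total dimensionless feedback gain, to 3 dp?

Convert to gains: g_pf = 0.351/3.8 = 0.09237; g_lr = -0.926/3.8 = -0.2437.
Total gain g = -0.15133.

-0.151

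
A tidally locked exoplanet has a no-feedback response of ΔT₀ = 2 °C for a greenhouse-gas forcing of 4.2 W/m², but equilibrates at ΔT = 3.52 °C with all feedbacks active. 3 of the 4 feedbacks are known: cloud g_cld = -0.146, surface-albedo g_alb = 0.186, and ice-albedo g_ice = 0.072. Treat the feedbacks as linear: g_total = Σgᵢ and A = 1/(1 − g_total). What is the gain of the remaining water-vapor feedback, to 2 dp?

0.32

Amplification A = ΔT/ΔT₀ = 3.52/2 = 1.76.
Total gain g = 1 − 1/A = 1 − 1/1.76 = 0.4318.
Known gains sum to -0.146 + 0.186 + 0.072 = 0.112.
g_wv = 0.4318 − 0.112 = 0.32.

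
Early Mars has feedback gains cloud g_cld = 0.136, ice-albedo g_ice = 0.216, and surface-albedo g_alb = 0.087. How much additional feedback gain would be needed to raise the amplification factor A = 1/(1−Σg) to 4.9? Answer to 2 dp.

0.36

Current total gain = 0.439.
Target gain for A = 4.9: g* = 1 − 1/4.9 = 0.7959.
Additional gain needed = 0.7959 − 0.439 = 0.36.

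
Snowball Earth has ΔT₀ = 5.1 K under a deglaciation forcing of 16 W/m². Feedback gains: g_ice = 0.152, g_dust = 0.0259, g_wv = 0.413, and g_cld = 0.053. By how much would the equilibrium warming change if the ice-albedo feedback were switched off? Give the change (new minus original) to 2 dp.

Original: g = 0.6439, ΔT = 5.1/(1−0.6439) = 14.3218 K.
Without ice-albedo: g' = 0.4919, ΔT' = 5.1/(1−0.4919) = 10.0374 K.
Change = 10.0374 − 14.3218 = -4.28 K.

-4.28 K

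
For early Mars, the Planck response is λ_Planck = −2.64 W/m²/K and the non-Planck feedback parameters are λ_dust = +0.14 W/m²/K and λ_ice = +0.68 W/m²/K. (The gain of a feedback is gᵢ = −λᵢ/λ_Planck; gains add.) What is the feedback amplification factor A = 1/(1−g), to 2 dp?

Convert to gains: g_dust = 0.14/2.64 = 0.05303; g_ice = 0.68/2.64 = 0.2576.
Total gain g = 0.31063.
A = 1/(1 − 0.31063) = 1.45.

1.45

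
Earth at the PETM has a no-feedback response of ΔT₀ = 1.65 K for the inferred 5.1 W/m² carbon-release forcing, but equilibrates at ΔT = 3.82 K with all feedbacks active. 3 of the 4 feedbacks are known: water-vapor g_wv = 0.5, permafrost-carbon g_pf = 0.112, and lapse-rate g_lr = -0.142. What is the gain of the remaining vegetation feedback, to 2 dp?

0.10

Amplification A = ΔT/ΔT₀ = 3.82/1.65 = 2.315.
Total gain g = 1 − 1/A = 1 − 1/2.315 = 0.568.
Known gains sum to 0.5 + 0.112 − 0.142 = 0.47.
g_veg = 0.568 − 0.47 = 0.10.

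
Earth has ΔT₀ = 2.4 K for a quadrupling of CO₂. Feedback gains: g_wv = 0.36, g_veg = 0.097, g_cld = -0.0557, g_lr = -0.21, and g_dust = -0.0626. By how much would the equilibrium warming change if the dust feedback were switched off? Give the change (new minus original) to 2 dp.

Original: g = 0.1287, ΔT = 2.4/(1−0.1287) = 2.7545 K.
Without dust: g' = 0.1913, ΔT' = 2.4/(1−0.1913) = 2.9677 K.
Change = 2.9677 − 2.7545 = 0.21 K.

0.21 K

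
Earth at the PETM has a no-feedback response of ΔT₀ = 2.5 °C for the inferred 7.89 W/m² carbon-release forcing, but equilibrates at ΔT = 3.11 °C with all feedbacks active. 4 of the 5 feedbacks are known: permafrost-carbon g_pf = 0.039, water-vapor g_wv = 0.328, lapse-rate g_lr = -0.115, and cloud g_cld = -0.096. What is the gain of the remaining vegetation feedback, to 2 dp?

0.04

Amplification A = ΔT/ΔT₀ = 3.11/2.5 = 1.244.
Total gain g = 1 − 1/A = 1 − 1/1.244 = 0.1961.
Known gains sum to 0.039 + 0.328 − 0.115 − 0.096 = 0.156.
g_veg = 0.1961 − 0.156 = 0.04.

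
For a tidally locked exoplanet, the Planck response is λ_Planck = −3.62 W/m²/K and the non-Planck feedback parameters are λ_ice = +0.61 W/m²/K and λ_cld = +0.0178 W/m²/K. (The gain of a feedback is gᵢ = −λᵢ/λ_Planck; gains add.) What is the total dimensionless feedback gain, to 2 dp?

0.17

Convert to gains: g_ice = 0.61/3.62 = 0.1685; g_cld = 0.0178/3.62 = 0.004917.
Total gain g = 0.173417.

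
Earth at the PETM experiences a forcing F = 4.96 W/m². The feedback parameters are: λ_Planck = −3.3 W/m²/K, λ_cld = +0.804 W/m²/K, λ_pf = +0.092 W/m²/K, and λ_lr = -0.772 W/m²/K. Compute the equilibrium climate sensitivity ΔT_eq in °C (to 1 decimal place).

1.6 °C

Net feedback parameter λ = (−3.3) + (+0.804) + (+0.092) + (-0.772) = -3.176 W/m²/K.
ΔT = −F/λ = −4.96/(-3.176) = 1.6 °C.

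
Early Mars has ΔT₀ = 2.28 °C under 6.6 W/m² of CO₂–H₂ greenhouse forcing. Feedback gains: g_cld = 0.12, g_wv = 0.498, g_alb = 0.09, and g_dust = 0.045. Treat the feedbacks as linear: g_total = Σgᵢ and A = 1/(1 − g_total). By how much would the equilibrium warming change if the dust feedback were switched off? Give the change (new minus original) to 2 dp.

-1.42 °C

Original: g = 0.753, ΔT = 2.28/(1−0.753) = 9.2308 °C.
Without dust: g' = 0.708, ΔT' = 2.28/(1−0.708) = 7.8082 °C.
Change = 7.8082 − 9.2308 = -1.42 °C.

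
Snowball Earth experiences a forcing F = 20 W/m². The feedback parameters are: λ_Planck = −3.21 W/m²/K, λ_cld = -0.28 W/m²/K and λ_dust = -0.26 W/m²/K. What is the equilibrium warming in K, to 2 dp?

Net feedback parameter λ = (−3.21) + (-0.28) + (-0.26) = -3.75 W/m²/K.
ΔT = −F/λ = −20/(-3.75) = 5.33 K.

5.33 K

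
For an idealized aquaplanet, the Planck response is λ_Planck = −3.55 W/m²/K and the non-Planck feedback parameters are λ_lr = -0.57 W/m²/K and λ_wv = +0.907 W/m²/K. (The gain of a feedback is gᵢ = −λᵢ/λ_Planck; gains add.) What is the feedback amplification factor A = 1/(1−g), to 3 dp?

Convert to gains: g_lr = -0.57/3.55 = -0.1606; g_wv = 0.907/3.55 = 0.2555.
Total gain g = 0.0949.
A = 1/(1 − 0.0949) = 1.105.

1.105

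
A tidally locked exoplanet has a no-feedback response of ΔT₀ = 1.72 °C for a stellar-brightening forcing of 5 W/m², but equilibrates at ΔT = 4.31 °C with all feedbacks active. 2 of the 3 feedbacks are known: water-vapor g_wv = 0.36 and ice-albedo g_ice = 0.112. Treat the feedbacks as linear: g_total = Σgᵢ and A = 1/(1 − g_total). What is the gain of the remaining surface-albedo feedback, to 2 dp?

0.13

Amplification A = ΔT/ΔT₀ = 4.31/1.72 = 2.506.
Total gain g = 1 − 1/A = 1 − 1/2.506 = 0.601.
Known gains sum to 0.36 + 0.112 = 0.472.
g_alb = 0.601 − 0.472 = 0.13.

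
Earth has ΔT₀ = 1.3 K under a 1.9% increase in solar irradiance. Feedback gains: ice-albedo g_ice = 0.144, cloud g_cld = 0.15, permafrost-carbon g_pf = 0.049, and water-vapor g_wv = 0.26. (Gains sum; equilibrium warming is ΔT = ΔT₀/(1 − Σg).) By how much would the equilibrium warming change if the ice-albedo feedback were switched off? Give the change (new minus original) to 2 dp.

Original: g = 0.603, ΔT = 1.3/(1−0.603) = 3.2746 K.
Without ice-albedo: g' = 0.459, ΔT' = 1.3/(1−0.459) = 2.4030 K.
Change = 2.4030 − 3.2746 = -0.87 K.

-0.87 K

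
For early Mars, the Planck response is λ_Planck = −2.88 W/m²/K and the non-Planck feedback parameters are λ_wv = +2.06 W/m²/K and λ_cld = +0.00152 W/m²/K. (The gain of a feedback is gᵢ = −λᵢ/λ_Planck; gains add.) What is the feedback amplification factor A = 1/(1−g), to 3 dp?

3.519

Convert to gains: g_wv = 2.06/2.88 = 0.7153; g_cld = 0.00152/2.88 = 0.000528.
Total gain g = 0.715828.
A = 1/(1 − 0.715828) = 3.519.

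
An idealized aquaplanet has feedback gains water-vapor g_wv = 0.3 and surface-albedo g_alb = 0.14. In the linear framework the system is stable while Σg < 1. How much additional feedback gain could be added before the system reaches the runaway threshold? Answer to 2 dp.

Current total gain = 0.3 + 0.14 = 0.44.
Margin to runaway = 1 − 0.44 = 0.56.

0.56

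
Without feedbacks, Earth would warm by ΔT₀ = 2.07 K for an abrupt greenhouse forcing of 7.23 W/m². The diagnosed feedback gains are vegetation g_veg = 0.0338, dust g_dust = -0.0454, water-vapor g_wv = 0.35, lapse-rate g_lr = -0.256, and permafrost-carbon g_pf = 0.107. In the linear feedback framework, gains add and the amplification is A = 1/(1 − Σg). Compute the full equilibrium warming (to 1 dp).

2.6 K

Total gain g = 0.0338 − 0.0454 + 0.35 − 0.256 + 0.107 = 0.1894.
Amplification A = 1/(1 − 0.1894) = 1.234.
ΔT = 2.07 × 1.234 = 2.6 K.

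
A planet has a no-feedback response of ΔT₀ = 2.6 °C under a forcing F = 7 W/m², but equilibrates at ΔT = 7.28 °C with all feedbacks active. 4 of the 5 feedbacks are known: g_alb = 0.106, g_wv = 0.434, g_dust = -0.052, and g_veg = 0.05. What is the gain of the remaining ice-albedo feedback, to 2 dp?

Amplification A = ΔT/ΔT₀ = 7.28/2.6 = 2.8.
Total gain g = 1 − 1/A = 1 − 1/2.8 = 0.6429.
Known gains sum to 0.106 + 0.434 − 0.052 + 0.05 = 0.538.
g_ice = 0.6429 − 0.538 = 0.10.

0.10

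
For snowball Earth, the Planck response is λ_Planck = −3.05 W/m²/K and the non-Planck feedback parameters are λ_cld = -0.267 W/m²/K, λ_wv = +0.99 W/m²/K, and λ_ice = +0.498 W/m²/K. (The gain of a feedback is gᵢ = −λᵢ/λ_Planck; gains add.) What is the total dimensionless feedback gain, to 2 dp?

Convert to gains: g_cld = -0.267/3.05 = -0.08754; g_wv = 0.99/3.05 = 0.3246; g_ice = 0.498/3.05 = 0.1633.
Total gain g = 0.40036.

0.40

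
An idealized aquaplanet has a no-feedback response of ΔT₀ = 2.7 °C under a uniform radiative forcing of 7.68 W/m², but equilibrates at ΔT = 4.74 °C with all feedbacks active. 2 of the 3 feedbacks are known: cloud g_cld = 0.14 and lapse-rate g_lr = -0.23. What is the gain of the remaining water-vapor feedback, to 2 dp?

Amplification A = ΔT/ΔT₀ = 4.74/2.7 = 1.756.
Total gain g = 1 − 1/A = 1 − 1/1.756 = 0.4305.
Known gains sum to 0.14 − 0.23 = -0.09.
g_wv = 0.4305 + 0.09 = 0.52.

0.52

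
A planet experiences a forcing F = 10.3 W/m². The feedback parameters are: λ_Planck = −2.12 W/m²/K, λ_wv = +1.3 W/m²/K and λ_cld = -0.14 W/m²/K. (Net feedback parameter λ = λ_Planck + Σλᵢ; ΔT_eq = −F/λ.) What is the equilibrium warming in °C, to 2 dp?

Net feedback parameter λ = (−2.12) + (+1.3) + (-0.14) = -0.96 W/m²/K.
ΔT = −F/λ = −10.3/(-0.96) = 10.73 °C.

10.73 °C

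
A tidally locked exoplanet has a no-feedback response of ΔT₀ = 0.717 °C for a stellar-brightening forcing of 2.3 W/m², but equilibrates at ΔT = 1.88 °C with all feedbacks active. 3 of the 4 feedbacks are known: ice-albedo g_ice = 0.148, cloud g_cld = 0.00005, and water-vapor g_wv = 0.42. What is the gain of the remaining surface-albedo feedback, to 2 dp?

Amplification A = ΔT/ΔT₀ = 1.88/0.717 = 2.622.
Total gain g = 1 − 1/A = 1 − 1/2.622 = 0.6186.
Known gains sum to 0.148 + 0.00005 + 0.42 = 0.56805.
g_alb = 0.6186 − 0.56805 = 0.05.

0.05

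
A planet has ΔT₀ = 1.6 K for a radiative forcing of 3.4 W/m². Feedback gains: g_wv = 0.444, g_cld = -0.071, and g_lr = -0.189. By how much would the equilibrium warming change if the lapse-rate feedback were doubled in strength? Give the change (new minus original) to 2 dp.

Original: g = 0.184, ΔT = 1.6/(1−0.184) = 1.9608 K.
With doubled lapse-rate: g' = -0.005, ΔT' = 1.6/(1+0.005) = 1.5920 K.
Change = 1.5920 − 1.9608 = -0.37 K.

-0.37 K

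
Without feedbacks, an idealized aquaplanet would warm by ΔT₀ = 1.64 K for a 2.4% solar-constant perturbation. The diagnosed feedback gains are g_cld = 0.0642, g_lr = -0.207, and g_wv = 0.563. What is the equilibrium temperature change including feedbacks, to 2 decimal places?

2.83 K

Total gain g = 0.0642 − 0.207 + 0.563 = 0.4202.
Amplification A = 1/(1 − 0.4202) = 1.725.
ΔT = 1.64 × 1.725 = 2.83 K.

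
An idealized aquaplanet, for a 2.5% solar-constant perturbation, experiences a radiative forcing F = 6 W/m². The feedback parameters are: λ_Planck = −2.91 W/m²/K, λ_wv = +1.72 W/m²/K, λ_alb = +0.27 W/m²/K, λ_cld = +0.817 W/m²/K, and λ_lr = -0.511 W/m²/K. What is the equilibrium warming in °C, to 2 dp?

Net feedback parameter λ = (−2.91) + (+1.72) + (+0.27) + (+0.817) + (-0.511) = -0.614 W/m²/K.
ΔT = −F/λ = −6/(-0.614) = 9.77 °C.

9.77 °C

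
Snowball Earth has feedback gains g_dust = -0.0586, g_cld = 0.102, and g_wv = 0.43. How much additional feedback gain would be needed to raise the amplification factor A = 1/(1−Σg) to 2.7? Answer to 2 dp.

Current total gain = 0.4734.
Target gain for A = 2.7: g* = 1 − 1/2.7 = 0.6296.
Additional gain needed = 0.6296 − 0.4734 = 0.16.

0.16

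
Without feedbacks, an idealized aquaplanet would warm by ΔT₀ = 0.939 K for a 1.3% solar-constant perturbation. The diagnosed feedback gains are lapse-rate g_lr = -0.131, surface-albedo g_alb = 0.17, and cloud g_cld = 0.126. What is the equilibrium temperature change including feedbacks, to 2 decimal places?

Total gain g = -0.131 + 0.17 + 0.126 = 0.165.
Amplification A = 1/(1 − 0.165) = 1.198.
ΔT = 0.939 × 1.198 = 1.12 K.

1.12 K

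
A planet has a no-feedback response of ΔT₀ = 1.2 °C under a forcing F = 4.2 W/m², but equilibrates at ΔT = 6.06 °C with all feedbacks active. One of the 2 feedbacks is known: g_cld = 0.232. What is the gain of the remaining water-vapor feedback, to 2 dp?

Amplification A = ΔT/ΔT₀ = 6.06/1.2 = 5.05.
Total gain g = 1 − 1/A = 1 − 1/5.05 = 0.802.
The known gain is 0.232.
g_wv = 0.802 − 0.232 = 0.57.

0.57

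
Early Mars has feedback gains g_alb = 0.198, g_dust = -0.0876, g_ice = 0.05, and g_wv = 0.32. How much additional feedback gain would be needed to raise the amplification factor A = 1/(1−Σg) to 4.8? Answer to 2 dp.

Current total gain = 0.4804.
Target gain for A = 4.8: g* = 1 − 1/4.8 = 0.7917.
Additional gain needed = 0.7917 − 0.4804 = 0.31.

0.31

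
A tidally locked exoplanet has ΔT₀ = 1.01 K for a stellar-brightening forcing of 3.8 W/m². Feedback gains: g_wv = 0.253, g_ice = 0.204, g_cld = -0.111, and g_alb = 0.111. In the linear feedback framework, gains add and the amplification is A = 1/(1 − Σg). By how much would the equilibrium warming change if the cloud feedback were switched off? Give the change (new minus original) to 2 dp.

0.48 K

Original: g = 0.457, ΔT = 1.01/(1−0.457) = 1.8600 K.
Without cloud: g' = 0.568, ΔT' = 1.01/(1−0.568) = 2.3380 K.
Change = 2.3380 − 1.8600 = 0.48 K.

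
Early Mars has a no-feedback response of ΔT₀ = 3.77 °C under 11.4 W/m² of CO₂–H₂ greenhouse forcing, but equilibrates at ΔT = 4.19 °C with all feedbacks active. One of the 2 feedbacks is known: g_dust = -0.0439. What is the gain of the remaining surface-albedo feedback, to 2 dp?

0.14

Amplification A = ΔT/ΔT₀ = 4.19/3.77 = 1.111.
Total gain g = 1 − 1/A = 1 − 1/1.111 = 0.09991.
The known gain is -0.0439.
g_alb = 0.09991 + 0.0439 = 0.14.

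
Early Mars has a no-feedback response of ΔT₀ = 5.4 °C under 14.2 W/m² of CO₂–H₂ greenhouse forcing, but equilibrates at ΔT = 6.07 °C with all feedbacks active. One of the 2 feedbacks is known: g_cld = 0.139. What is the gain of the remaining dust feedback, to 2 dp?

Amplification A = ΔT/ΔT₀ = 6.07/5.4 = 1.124.
Total gain g = 1 − 1/A = 1 − 1/1.124 = 0.1103.
The known gain is 0.139.
g_dust = 0.1103 − 0.139 = -0.03.

-0.03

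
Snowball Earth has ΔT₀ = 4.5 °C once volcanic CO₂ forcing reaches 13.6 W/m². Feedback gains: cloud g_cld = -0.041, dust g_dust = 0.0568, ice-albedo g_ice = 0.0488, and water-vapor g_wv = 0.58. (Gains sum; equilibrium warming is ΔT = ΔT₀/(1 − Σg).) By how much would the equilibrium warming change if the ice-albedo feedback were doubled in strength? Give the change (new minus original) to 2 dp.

2.02 °C

Original: g = 0.6446, ΔT = 4.5/(1−0.6446) = 12.6618 °C.
With doubled ice-albedo: g' = 0.6934, ΔT' = 4.5/(1−0.6934) = 14.6771 °C.
Change = 14.6771 − 12.6618 = 2.02 °C.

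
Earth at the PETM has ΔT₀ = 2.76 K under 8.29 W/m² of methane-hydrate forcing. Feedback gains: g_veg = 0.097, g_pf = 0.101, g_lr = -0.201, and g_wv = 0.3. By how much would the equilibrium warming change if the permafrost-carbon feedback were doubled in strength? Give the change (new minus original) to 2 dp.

Original: g = 0.297, ΔT = 2.76/(1−0.297) = 3.9260 K.
With doubled permafrost-carbon: g' = 0.398, ΔT' = 2.76/(1−0.398) = 4.5847 K.
Change = 4.5847 − 3.9260 = 0.66 K.

0.66 K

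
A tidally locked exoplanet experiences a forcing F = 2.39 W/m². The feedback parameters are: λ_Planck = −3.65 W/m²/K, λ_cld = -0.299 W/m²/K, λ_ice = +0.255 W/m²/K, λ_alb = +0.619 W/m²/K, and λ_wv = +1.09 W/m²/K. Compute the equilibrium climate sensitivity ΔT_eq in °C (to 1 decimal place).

Net feedback parameter λ = (−3.65) + (-0.299) + (+0.255) + (+0.619) + (+1.09) = -1.985 W/m²/K.
ΔT = −F/λ = −2.39/(-1.985) = 1.2 °C.

1.2 °C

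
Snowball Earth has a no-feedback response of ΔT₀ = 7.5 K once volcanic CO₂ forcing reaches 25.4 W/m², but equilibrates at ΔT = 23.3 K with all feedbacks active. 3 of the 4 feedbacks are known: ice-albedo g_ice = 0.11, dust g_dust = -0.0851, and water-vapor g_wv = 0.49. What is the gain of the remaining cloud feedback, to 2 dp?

Amplification A = ΔT/ΔT₀ = 23.3/7.5 = 3.107.
Total gain g = 1 − 1/A = 1 − 1/3.107 = 0.6781.
Known gains sum to 0.11 − 0.0851 + 0.49 = 0.5149.
g_cld = 0.6781 − 0.5149 = 0.16.

0.16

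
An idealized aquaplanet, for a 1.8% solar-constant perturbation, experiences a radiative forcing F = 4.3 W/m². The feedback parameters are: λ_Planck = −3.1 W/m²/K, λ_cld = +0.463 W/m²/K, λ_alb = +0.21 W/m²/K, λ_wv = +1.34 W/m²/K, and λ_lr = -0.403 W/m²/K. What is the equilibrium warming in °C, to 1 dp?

2.9 °C

Net feedback parameter λ = (−3.1) + (+0.463) + (+0.21) + (+1.34) + (-0.403) = -1.49 W/m²/K.
ΔT = −F/λ = −4.3/(-1.49) = 2.9 °C.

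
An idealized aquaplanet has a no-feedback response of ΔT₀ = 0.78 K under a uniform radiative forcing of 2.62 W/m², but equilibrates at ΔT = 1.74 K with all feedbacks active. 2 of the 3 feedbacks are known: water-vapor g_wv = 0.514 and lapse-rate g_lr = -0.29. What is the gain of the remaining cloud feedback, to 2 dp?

0.33

Amplification A = ΔT/ΔT₀ = 1.74/0.78 = 2.231.
Total gain g = 1 − 1/A = 1 − 1/2.231 = 0.5518.
Known gains sum to 0.514 − 0.29 = 0.224.
g_cld = 0.5518 − 0.224 = 0.33.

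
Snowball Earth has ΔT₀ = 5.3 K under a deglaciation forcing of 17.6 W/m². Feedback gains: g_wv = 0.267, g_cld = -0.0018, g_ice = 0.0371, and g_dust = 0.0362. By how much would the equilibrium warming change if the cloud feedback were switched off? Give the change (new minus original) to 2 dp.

0.02 K

Original: g = 0.3385, ΔT = 5.3/(1−0.3385) = 8.0121 K.
Without cloud: g' = 0.3403, ΔT' = 5.3/(1−0.3403) = 8.0340 K.
Change = 8.0340 − 8.0121 = 0.02 K.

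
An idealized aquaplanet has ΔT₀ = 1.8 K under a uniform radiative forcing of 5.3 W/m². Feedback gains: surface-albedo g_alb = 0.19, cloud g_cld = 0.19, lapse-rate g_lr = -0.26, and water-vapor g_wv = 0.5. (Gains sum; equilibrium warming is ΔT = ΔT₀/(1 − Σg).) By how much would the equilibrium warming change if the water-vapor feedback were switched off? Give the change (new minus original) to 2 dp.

-2.69 K

Original: g = 0.62, ΔT = 1.8/(1−0.62) = 4.7368 K.
Without water-vapor: g' = 0.12, ΔT' = 1.8/(1−0.12) = 2.0455 K.
Change = 2.0455 − 4.7368 = -2.69 K.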